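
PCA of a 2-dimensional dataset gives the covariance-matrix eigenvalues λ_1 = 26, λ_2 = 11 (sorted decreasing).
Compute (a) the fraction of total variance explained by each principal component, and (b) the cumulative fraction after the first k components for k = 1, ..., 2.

Step 1 — total variance = trace(Sigma) = Σ λ_i = 26 + 11 = 37.

Step 2 — fraction explained by component i = λ_i / Σ λ:
  PC1: 26/37 = 0.7027
  PC2: 11/37 = 0.2973

Step 3 — cumulative fraction after k components = (λ_1 + ... + λ_k) / Σ λ:
  k = 1: 26/37 = 0.7027
  k = 2: (26 + 11)/37 = 37/37 = 1

Summary (fraction, with percent):

explained: PC1 0.7027 (70.27%), PC2 0.2973 (29.73%);  cumulative: 0.7027, 1


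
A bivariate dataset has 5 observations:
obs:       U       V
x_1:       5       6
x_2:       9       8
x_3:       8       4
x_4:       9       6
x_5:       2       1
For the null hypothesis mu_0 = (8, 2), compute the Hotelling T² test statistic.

Step 1 — sample mean vector:
  mean(U) = (5 + 9 + 8 + 9 + 2) / 5 = 33/5 = 6.6
  mean(V) = (6 + 8 + 4 + 6 + 1) / 5 = 25/5 = 5
  x̄ = (6.6, 5),  deviation x̄ - mu_0 = (6.6, 5) - (8, 2) = (-1.4, 3).

Step 2 — sample covariance matrix, S[i,j] = (1/(n-1)) · Σ_k (x_{k,i} - mean_i) · (x_{k,j} - mean_j), divisor n-1 = 4:
  S[U,U] = ((-1.6)·(-1.6) + (2.4)·(2.4) + (1.4)·(1.4) + (2.4)·(2.4) + (-4.6)·(-4.6)) / 4 = 37.2/4 = 9.3
  S[U,V] = ((-1.6)·(1) + (2.4)·(3) + (1.4)·(-1) + (2.4)·(1) + (-4.6)·(-4)) / 4 = 25/4 = 6.25
  S[V,V] = ((1)·(1) + (3)·(3) + (-1)·(-1) + (1)·(1) + (-4)·(-4)) / 4 = 28/4 = 7
  S = [[9.3, 6.25],
 [6.25, 7]].

Step 3 — invert S. det(S) = 9.3·7 - (6.25)² = 26.0375.
  S^{-1} = (1/det) · [[d, -b], [-b, a]] = [[0.2688, -0.24],
 [-0.24, 0.3572]].

Step 4 — quadratic form (x̄ - mu_0)^T · S^{-1} · (x̄ - mu_0):
  S^{-1} · (x̄ - mu_0) = (-1.0965, 1.4076),
  (x̄ - mu_0)^T · [...] = (-1.4)·(-1.0965) + (3)·(1.4076) = 5.7578.

Step 5 — scale by n: T² = 5 · 5.7578 = 28.7892.

T² ≈ 28.7892


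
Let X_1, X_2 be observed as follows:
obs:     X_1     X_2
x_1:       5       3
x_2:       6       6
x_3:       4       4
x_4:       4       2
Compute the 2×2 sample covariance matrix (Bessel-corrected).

Step 1 — column means:
  mean(X_1) = (5 + 6 + 4 + 4) / 4 = 19/4 = 4.75
  mean(X_2) = (3 + 6 + 4 + 2) / 4 = 15/4 = 3.75

Step 2 — sample covariance S[i,j] = (1/(n-1)) · Σ_k (x_{k,i} - mean_i) · (x_{k,j} - mean_j), with n-1 = 3.
  S[X_1,X_1] = ((0.25)·(0.25) + (1.25)·(1.25) + (-0.75)·(-0.75) + (-0.75)·(-0.75)) / 3 = 2.75/3 = 0.9167
  S[X_1,X_2] = ((0.25)·(-0.75) + (1.25)·(2.25) + (-0.75)·(0.25) + (-0.75)·(-1.75)) / 3 = 3.75/3 = 1.25
  S[X_2,X_2] = ((-0.75)·(-0.75) + (2.25)·(2.25) + (0.25)·(0.25) + (-1.75)·(-1.75)) / 3 = 8.75/3 = 2.9167

S is symmetric (S[j,i] = S[i,j]). Assembling:

S = [[0.9167, 1.25],
 [1.25, 2.9167]]


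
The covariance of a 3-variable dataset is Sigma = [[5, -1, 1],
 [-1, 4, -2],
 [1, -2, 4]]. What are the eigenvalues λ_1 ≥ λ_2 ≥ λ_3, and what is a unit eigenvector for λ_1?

Step 1 — characteristic polynomial p(λ) = det(λI - Sigma) = λ³ - tr·λ² + c_1·λ - det, where tr = trace, c_1 = sum of the principal 2×2 minors, det = det(Sigma):
  tr = 5 + 4 + 4 = 13,
  c_1 = (5·4 - (-1)²) + (5·4 - (1)²) + (4·4 - (-2)²) = 19 + 19 + 12 = 50,
  det = 5·(4·4 - (-2)²) - (-1)·((-1)·4 - (-2)·(1)) + (1)·((-1)·(-2) - 4·(1)) = 5·(12) - (-1)·(-2) + (1)·(-2) = 56.
  So p(λ) = λ³ - 13λ² + 50λ - 56.
Step 2 — look for an integer root (rational root theorem: any rational root is an integer divisor of 56). Testing λ = 2:
  p(2) = 8 - 52 + 100 - 56 = 0  ✓
  Dividing out (λ - 2): p(λ) = (λ - 2)(λ² - 11λ + 28).
Step 3 — remaining eigenvalues from the quadratic λ² - 11λ + 28 = 0:
  Δ = 11² - 4·28 = 121 - 112 = 9,  λ = (11 ± √9)/2 = (11 ± 3)/2 = 7 or 4.
  Sorted: λ_1 = 7,  λ_2 = 4,  λ_3 = 2  (check: sum = 13 = tr ✓).

Step 4 — unit eigenvector for λ_1 = 7: v spans the null space of (Sigma - λ_1 I), whose rows are
  r_1 = (-2, -1, 1),  r_2 = (-1, -3, -2),  r_3 = (1, -2, -3).
  v is orthogonal to every row, so take v ∝ r_1 × r_2 = ((-1)·(-2) - (1)·(-3), (1)·(-1) - (-2)·(-2), (-2)·(-3) - (-1)·(-1)) = (5, -5, 5).
  Rescale (divide by 5): u = (1, -1, 1).
  ||u|| = √((1)² + (-1)² + (1)²) = √(3) ≈ 1.7321,  v_1 = u/||u|| ≈ (0.5774, -0.5774, 0.5774) (||v_1|| = 1).

λ_1 = 7,  λ_2 = 4,  λ_3 = 2;  v_1 ≈ (0.5774, -0.5774, 0.5774)


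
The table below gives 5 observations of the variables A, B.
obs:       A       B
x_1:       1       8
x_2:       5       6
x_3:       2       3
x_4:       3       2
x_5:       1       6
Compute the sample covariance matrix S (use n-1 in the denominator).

Step 1 — column means:
  mean(A) = (1 + 5 + 2 + 3 + 1) / 5 = 12/5 = 2.4
  mean(B) = (8 + 6 + 3 + 2 + 6) / 5 = 25/5 = 5

Step 2 — sample covariance S[i,j] = (1/(n-1)) · Σ_k (x_{k,i} - mean_i) · (x_{k,j} - mean_j), with n-1 = 4.
  S[A,A] = ((-1.4)·(-1.4) + (2.6)·(2.6) + (-0.4)·(-0.4) + (0.6)·(0.6) + (-1.4)·(-1.4)) / 4 = 11.2/4 = 2.8
  S[A,B] = ((-1.4)·(3) + (2.6)·(1) + (-0.4)·(-2) + (0.6)·(-3) + (-1.4)·(1)) / 4 = -4/4 = -1
  S[B,B] = ((3)·(3) + (1)·(1) + (-2)·(-2) + (-3)·(-3) + (1)·(1)) / 4 = 24/4 = 6

S is symmetric (S[j,i] = S[i,j]). Assembling:

S = [[2.8, -1],
 [-1, 6]]


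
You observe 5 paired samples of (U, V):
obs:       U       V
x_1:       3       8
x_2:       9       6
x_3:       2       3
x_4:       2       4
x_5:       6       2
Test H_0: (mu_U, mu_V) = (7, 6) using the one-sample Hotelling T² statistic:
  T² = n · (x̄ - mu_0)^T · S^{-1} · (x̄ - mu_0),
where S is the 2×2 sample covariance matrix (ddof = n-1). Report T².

Step 1 — sample mean vector:
  mean(U) = (3 + 9 + 2 + 2 + 6) / 5 = 22/5 = 4.4
  mean(V) = (8 + 6 + 3 + 4 + 2) / 5 = 23/5 = 4.6
  x̄ = (4.4, 4.6),  deviation x̄ - mu_0 = (4.4, 4.6) - (7, 6) = (-2.6, -1.4).

Step 2 — sample covariance matrix, S[i,j] = (1/(n-1)) · Σ_k (x_{k,i} - mean_i) · (x_{k,j} - mean_j), divisor n-1 = 4:
  S[U,U] = ((-1.4)·(-1.4) + (4.6)·(4.6) + (-2.4)·(-2.4) + (-2.4)·(-2.4) + (1.6)·(1.6)) / 4 = 37.2/4 = 9.3
  S[U,V] = ((-1.4)·(3.4) + (4.6)·(1.4) + (-2.4)·(-1.6) + (-2.4)·(-0.6) + (1.6)·(-2.6)) / 4 = 2.8/4 = 0.7
  S[V,V] = ((3.4)·(3.4) + (1.4)·(1.4) + (-1.6)·(-1.6) + (-0.6)·(-0.6) + (-2.6)·(-2.6)) / 4 = 23.2/4 = 5.8
  S = [[9.3, 0.7],
 [0.7, 5.8]].

Step 3 — invert S. det(S) = 9.3·5.8 - (0.7)² = 53.45.
  S^{-1} = (1/det) · [[d, -b], [-b, a]] = [[0.1085, -0.0131],
 [-0.0131, 0.174]].

Step 4 — quadratic form (x̄ - mu_0)^T · S^{-1} · (x̄ - mu_0):
  S^{-1} · (x̄ - mu_0) = (-0.2638, -0.2095),
  (x̄ - mu_0)^T · [...] = (-2.6)·(-0.2638) + (-1.4)·(-0.2095) = 0.9792.

Step 5 — scale by n: T² = 5 · 0.9792 = 4.8962.

T² ≈ 4.8962


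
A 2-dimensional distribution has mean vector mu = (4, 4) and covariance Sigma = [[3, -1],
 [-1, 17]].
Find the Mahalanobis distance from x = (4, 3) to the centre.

Step 1 — centre the observation: (x - mu) = (0, -1).

Step 2 — invert Sigma. det(Sigma) = 3·17 - (-1)² = 50.
  Sigma^{-1} = (1/det) · [[d, -b], [-b, a]] = [[0.34, 0.02],
 [0.02, 0.06]].

Step 3 — form the quadratic (x - mu)^T · Sigma^{-1} · (x - mu):
  Sigma^{-1} · (x - mu) = (-0.02, -0.06).
  (x - mu)^T · [Sigma^{-1} · (x - mu)] = (0)·(-0.02) + (-1)·(-0.06) = 0.06.

Step 4 — take square root: d = √(0.06) ≈ 0.2449.

d(x, mu) = √(0.06) ≈ 0.2449


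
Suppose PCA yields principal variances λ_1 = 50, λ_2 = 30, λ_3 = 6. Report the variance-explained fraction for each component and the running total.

Step 1 — total variance = trace(Sigma) = Σ λ_i = 50 + 30 + 6 = 86.

Step 2 — fraction explained by component i = λ_i / Σ λ:
  PC1: 50/86 = 0.5814
  PC2: 30/86 = 0.3488
  PC3: 6/86 = 0.0698

Step 3 — cumulative fraction after k components = (λ_1 + ... + λ_k) / Σ λ:
  k = 1: 50/86 = 0.5814
  k = 2: (50 + 30)/86 = 80/86 = 0.9302
  k = 3: (50 + 30 + 6)/86 = 86/86 = 1

Summary (fraction, with percent):

explained: PC1 0.5814 (58.14%), PC2 0.3488 (34.88%), PC3 0.0698 (6.98%);  cumulative: 0.5814, 0.9302, 1


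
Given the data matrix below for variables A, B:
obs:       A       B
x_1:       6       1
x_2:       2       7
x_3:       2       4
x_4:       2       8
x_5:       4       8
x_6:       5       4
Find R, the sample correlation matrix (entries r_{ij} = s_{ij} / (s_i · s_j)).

Step 1 — column means:
  mean(A) = (6 + 2 + 2 + 2 + 4 + 5) / 6 = 21/6 = 3.5
  mean(B) = (1 + 7 + 4 + 8 + 8 + 4) / 6 = 32/6 = 5.3333

Step 2 — sample variances and covariances s[i,j] = (1/(n-1)) · Σ_k (x_{k,i} - mean_i) · (x_{k,j} - mean_j), with n-1 = 5:
  s[A,A] = ((2.5)·(2.5) + (-1.5)·(-1.5) + (-1.5)·(-1.5) + (-1.5)·(-1.5) + (0.5)·(0.5) + (1.5)·(1.5)) / 5 = 15.5/5 = 3.1
  s[A,B] = ((2.5)·(-4.3333) + (-1.5)·(1.6667) + (-1.5)·(-1.3333) + (-1.5)·(2.6667) + (0.5)·(2.6667) + (1.5)·(-1.3333)) / 5 = -16/5 = -3.2
  s[B,B] = ((-4.3333)·(-4.3333) + (1.6667)·(1.6667) + (-1.3333)·(-1.3333) + (2.6667)·(2.6667) + (2.6667)·(2.6667) + (-1.3333)·(-1.3333)) / 5 = 39.3333/5 = 7.8667
  Sample standard deviations s_i = √(s[i,i]):
  s(A) = √(3.1) = 1.7607
  s(B) = √(7.8667) = 2.8048

Step 3 — r_{ij} = s_{ij} / (s_i · s_j):
  r[A,A] = 1 (diagonal).
  r[A,B] = -3.2 / (1.7607 · 2.8048) = -3.2 / 4.9383 = -0.648
  r[B,B] = 1 (diagonal).

R is symmetric with unit diagonal. Assembling:

R = [[1, -0.648],
 [-0.648, 1]]


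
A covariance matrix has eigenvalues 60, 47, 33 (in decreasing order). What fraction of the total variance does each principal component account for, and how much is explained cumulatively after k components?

Step 1 — total variance = trace(Sigma) = Σ λ_i = 60 + 47 + 33 = 140.

Step 2 — fraction explained by component i = λ_i / Σ λ:
  PC1: 60/140 = 0.4286
  PC2: 47/140 = 0.3357
  PC3: 33/140 = 0.2357

Step 3 — cumulative fraction after k components = (λ_1 + ... + λ_k) / Σ λ:
  k = 1: 60/140 = 0.4286
  k = 2: (60 + 47)/140 = 107/140 = 0.7643
  k = 3: (60 + 47 + 33)/140 = 140/140 = 1

Summary (fraction, with percent):

explained: PC1 0.4286 (42.86%), PC2 0.3357 (33.57%), PC3 0.2357 (23.57%);  cumulative: 0.4286, 0.7643, 1


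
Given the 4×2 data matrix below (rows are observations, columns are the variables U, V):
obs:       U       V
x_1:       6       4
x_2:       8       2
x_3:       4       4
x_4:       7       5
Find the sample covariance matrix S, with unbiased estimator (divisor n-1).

Step 1 — column means:
  mean(U) = (6 + 8 + 4 + 7) / 4 = 25/4 = 6.25
  mean(V) = (4 + 2 + 4 + 5) / 4 = 15/4 = 3.75

Step 2 — sample covariance S[i,j] = (1/(n-1)) · Σ_k (x_{k,i} - mean_i) · (x_{k,j} - mean_j), with n-1 = 3.
  S[U,U] = ((-0.25)·(-0.25) + (1.75)·(1.75) + (-2.25)·(-2.25) + (0.75)·(0.75)) / 3 = 8.75/3 = 2.9167
  S[U,V] = ((-0.25)·(0.25) + (1.75)·(-1.75) + (-2.25)·(0.25) + (0.75)·(1.25)) / 3 = -2.75/3 = -0.9167
  S[V,V] = ((0.25)·(0.25) + (-1.75)·(-1.75) + (0.25)·(0.25) + (1.25)·(1.25)) / 3 = 4.75/3 = 1.5833

S is symmetric (S[j,i] = S[i,j]). Assembling:

S = [[2.9167, -0.9167],
 [-0.9167, 1.5833]]


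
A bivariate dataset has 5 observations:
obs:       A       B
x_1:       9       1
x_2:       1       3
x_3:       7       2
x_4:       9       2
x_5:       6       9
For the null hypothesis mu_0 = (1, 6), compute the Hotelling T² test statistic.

Step 1 — sample mean vector:
  mean(A) = (9 + 1 + 7 + 9 + 6) / 5 = 32/5 = 6.4
  mean(B) = (1 + 3 + 2 + 2 + 9) / 5 = 17/5 = 3.4
  x̄ = (6.4, 3.4),  deviation x̄ - mu_0 = (6.4, 3.4) - (1, 6) = (5.4, -2.6).

Step 2 — sample covariance matrix, S[i,j] = (1/(n-1)) · Σ_k (x_{k,i} - mean_i) · (x_{k,j} - mean_j), divisor n-1 = 4:
  S[A,A] = ((2.6)·(2.6) + (-5.4)·(-5.4) + (0.6)·(0.6) + (2.6)·(2.6) + (-0.4)·(-0.4)) / 4 = 43.2/4 = 10.8
  S[A,B] = ((2.6)·(-2.4) + (-5.4)·(-0.4) + (0.6)·(-1.4) + (2.6)·(-1.4) + (-0.4)·(5.6)) / 4 = -10.8/4 = -2.7
  S[B,B] = ((-2.4)·(-2.4) + (-0.4)·(-0.4) + (-1.4)·(-1.4) + (-1.4)·(-1.4) + (5.6)·(5.6)) / 4 = 41.2/4 = 10.3
  S = [[10.8, -2.7],
 [-2.7, 10.3]].

Step 3 — invert S. det(S) = 10.8·10.3 - (-2.7)² = 103.95.
  S^{-1} = (1/det) · [[d, -b], [-b, a]] = [[0.0991, 0.026],
 [0.026, 0.1039]].

Step 4 — quadratic form (x̄ - mu_0)^T · S^{-1} · (x̄ - mu_0):
  S^{-1} · (x̄ - mu_0) = (0.4675, -0.1299),
  (x̄ - mu_0)^T · [...] = (5.4)·(0.4675) + (-2.6)·(-0.1299) = 2.8623.

Step 5 — scale by n: T² = 5 · 2.8623 = 14.3117.

T² ≈ 14.3117


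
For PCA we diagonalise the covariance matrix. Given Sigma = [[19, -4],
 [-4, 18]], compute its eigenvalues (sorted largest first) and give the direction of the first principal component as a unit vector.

Step 1 — characteristic polynomial of 2×2 Sigma:
  det(Sigma - λI) = λ² - trace · λ + det = 0.
  trace = 19 + 18 = 37, det = 19·18 - (-4)² = 326.
Step 2 — discriminant:
  Δ = trace² - 4·det = 1369 - 1304 = 65.
Step 3 — eigenvalues:
  λ = (trace ± √Δ)/2 = (37 ± 8.0623)/2,
  λ_1 = 22.5311,  λ_2 = 14.4689.

Step 4 — unit eigenvector for λ_1: solve (Sigma - λ_1 I)v = 0. First row:
  (19 - 22.5311)·v_x + (-4)·v_y = 0, i.e. (-3.5311)·v_x + (-4)·v_y = 0,
  so v ∝ (b, λ_1 - a) = (-4, 3.5311); multiply by -1 so the first entry is positive: u = (4, -3.5311).
  ||u|| = √((4)² + (-3.5311)²) = √(28.4689) ≈ 5.3356,
  v_1 = u/||u|| ≈ (0.7497, -0.6618) (||v_1|| = 1).

λ_1 = 22.5311,  λ_2 = 14.4689;  v_1 ≈ (0.7497, -0.6618)


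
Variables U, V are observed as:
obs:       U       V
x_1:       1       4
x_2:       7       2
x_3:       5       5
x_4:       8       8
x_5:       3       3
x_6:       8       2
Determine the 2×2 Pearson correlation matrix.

Step 1 — column means:
  mean(U) = (1 + 7 + 5 + 8 + 3 + 8) / 6 = 32/6 = 5.3333
  mean(V) = (4 + 2 + 5 + 8 + 3 + 2) / 6 = 24/6 = 4

Step 2 — sample variances and covariances s[i,j] = (1/(n-1)) · Σ_k (x_{k,i} - mean_i) · (x_{k,j} - mean_j), with n-1 = 5:
  s[U,U] = ((-4.3333)·(-4.3333) + (1.6667)·(1.6667) + (-0.3333)·(-0.3333) + (2.6667)·(2.6667) + (-2.3333)·(-2.3333) + (2.6667)·(2.6667)) / 5 = 41.3333/5 = 8.2667
  s[U,V] = ((-4.3333)·(0) + (1.6667)·(-2) + (-0.3333)·(1) + (2.6667)·(4) + (-2.3333)·(-1) + (2.6667)·(-2)) / 5 = 4/5 = 0.8
  s[V,V] = ((0)·(0) + (-2)·(-2) + (1)·(1) + (4)·(4) + (-1)·(-1) + (-2)·(-2)) / 5 = 26/5 = 5.2
  Sample standard deviations s_i = √(s[i,i]):
  s(U) = √(8.2667) = 2.8752
  s(V) = √(5.2) = 2.2804

Step 3 — r_{ij} = s_{ij} / (s_i · s_j):
  r[U,U] = 1 (diagonal).
  r[U,V] = 0.8 / (2.8752 · 2.2804) = 0.8 / 6.5564 = 0.122
  r[V,V] = 1 (diagonal).

R is symmetric with unit diagonal. Assembling:

R = [[1, 0.122],
 [0.122, 1]]


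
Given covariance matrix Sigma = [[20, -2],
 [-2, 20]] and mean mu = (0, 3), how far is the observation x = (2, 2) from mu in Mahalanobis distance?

Step 1 — centre the observation: (x - mu) = (2, -1).

Step 2 — invert Sigma. det(Sigma) = 20·20 - (-2)² = 396.
  Sigma^{-1} = (1/det) · [[d, -b], [-b, a]] = [[0.0505, 0.0051],
 [0.0051, 0.0505]].

Step 3 — form the quadratic (x - mu)^T · Sigma^{-1} · (x - mu):
  Sigma^{-1} · (x - mu) = (0.096, -0.0404).
  (x - mu)^T · [Sigma^{-1} · (x - mu)] = (2)·(0.096) + (-1)·(-0.0404) = 0.2323.

Step 4 — take square root: d = √(0.2323) ≈ 0.482.

d(x, mu) = √(0.2323) ≈ 0.482


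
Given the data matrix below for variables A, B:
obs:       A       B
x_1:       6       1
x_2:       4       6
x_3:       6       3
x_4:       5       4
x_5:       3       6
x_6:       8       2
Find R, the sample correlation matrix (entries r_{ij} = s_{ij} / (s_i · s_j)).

Step 1 — column means:
  mean(A) = (6 + 4 + 6 + 5 + 3 + 8) / 6 = 32/6 = 5.3333
  mean(B) = (1 + 6 + 3 + 4 + 6 + 2) / 6 = 22/6 = 3.6667

Step 2 — sample variances and covariances s[i,j] = (1/(n-1)) · Σ_k (x_{k,i} - mean_i) · (x_{k,j} - mean_j), with n-1 = 5:
  s[A,A] = ((0.6667)·(0.6667) + (-1.3333)·(-1.3333) + (0.6667)·(0.6667) + (-0.3333)·(-0.3333) + (-2.3333)·(-2.3333) + (2.6667)·(2.6667)) / 5 = 15.3333/5 = 3.0667
  s[A,B] = ((0.6667)·(-2.6667) + (-1.3333)·(2.3333) + (0.6667)·(-0.6667) + (-0.3333)·(0.3333) + (-2.3333)·(2.3333) + (2.6667)·(-1.6667)) / 5 = -15.3333/5 = -3.0667
  s[B,B] = ((-2.6667)·(-2.6667) + (2.3333)·(2.3333) + (-0.6667)·(-0.6667) + (0.3333)·(0.3333) + (2.3333)·(2.3333) + (-1.6667)·(-1.6667)) / 5 = 21.3333/5 = 4.2667
  Sample standard deviations s_i = √(s[i,i]):
  s(A) = √(3.0667) = 1.7512
  s(B) = √(4.2667) = 2.0656

Step 3 — r_{ij} = s_{ij} / (s_i · s_j):
  r[A,A] = 1 (diagonal).
  r[A,B] = -3.0667 / (1.7512 · 2.0656) = -3.0667 / 3.6172 = -0.8478
  r[B,B] = 1 (diagonal).

R is symmetric with unit diagonal. Assembling:

R = [[1, -0.8478],
 [-0.8478, 1]]


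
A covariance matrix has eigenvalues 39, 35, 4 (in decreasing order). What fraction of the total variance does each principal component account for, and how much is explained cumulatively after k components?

Step 1 — total variance = trace(Sigma) = Σ λ_i = 39 + 35 + 4 = 78.

Step 2 — fraction explained by component i = λ_i / Σ λ:
  PC1: 39/78 = 0.5
  PC2: 35/78 = 0.4487
  PC3: 4/78 = 0.0513

Step 3 — cumulative fraction after k components = (λ_1 + ... + λ_k) / Σ λ:
  k = 1: 39/78 = 0.5
  k = 2: (39 + 35)/78 = 74/78 = 0.9487
  k = 3: (39 + 35 + 4)/78 = 78/78 = 1

Summary (fraction, with percent):

explained: PC1 0.5 (50%), PC2 0.4487 (44.87%), PC3 0.0513 (5.13%);  cumulative: 0.5, 0.9487, 1


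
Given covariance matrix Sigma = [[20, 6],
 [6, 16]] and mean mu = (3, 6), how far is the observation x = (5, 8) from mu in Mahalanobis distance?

Step 1 — centre the observation: (x - mu) = (2, 2).

Step 2 — invert Sigma. det(Sigma) = 20·16 - (6)² = 284.
  Sigma^{-1} = (1/det) · [[d, -b], [-b, a]] = [[0.0563, -0.0211],
 [-0.0211, 0.0704]].

Step 3 — form the quadratic (x - mu)^T · Sigma^{-1} · (x - mu):
  Sigma^{-1} · (x - mu) = (0.0704, 0.0986).
  (x - mu)^T · [Sigma^{-1} · (x - mu)] = (2)·(0.0704) + (2)·(0.0986) = 0.338.

Step 4 — take square root: d = √(0.338) ≈ 0.5814.

d(x, mu) = √(0.338) ≈ 0.5814


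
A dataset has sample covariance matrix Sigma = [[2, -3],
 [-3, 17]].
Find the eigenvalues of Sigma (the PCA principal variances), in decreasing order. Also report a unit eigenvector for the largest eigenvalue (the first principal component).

Step 1 — characteristic polynomial of 2×2 Sigma:
  det(Sigma - λI) = λ² - trace · λ + det = 0.
  trace = 2 + 17 = 19, det = 2·17 - (-3)² = 25.
Step 2 — discriminant:
  Δ = trace² - 4·det = 361 - 100 = 261.
Step 3 — eigenvalues:
  λ = (trace ± √Δ)/2 = (19 ± 16.1555)/2,
  λ_1 = 17.5777,  λ_2 = 1.4223.

Step 4 — unit eigenvector for λ_1: solve (Sigma - λ_1 I)v = 0. First row:
  (2 - 17.5777)·v_x + (-3)·v_y = 0, i.e. (-15.5777)·v_x + (-3)·v_y = 0,
  so v ∝ (b, λ_1 - a) = (-3, 15.5777); multiply by -1 so the first entry is positive: u = (3, -15.5777).
  ||u|| = √((3)² + (-15.5777)²) = √(251.6662) ≈ 15.864,
  v_1 = u/||u|| ≈ (0.1891, -0.982) (||v_1|| = 1).

λ_1 = 17.5777,  λ_2 = 1.4223;  v_1 ≈ (0.1891, -0.982)


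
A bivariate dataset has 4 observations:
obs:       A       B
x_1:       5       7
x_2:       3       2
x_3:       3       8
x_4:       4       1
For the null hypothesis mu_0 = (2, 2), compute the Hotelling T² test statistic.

Step 1 — sample mean vector:
  mean(A) = (5 + 3 + 3 + 4) / 4 = 15/4 = 3.75
  mean(B) = (7 + 2 + 8 + 1) / 4 = 18/4 = 4.5
  x̄ = (3.75, 4.5),  deviation x̄ - mu_0 = (3.75, 4.5) - (2, 2) = (1.75, 2.5).

Step 2 — sample covariance matrix, S[i,j] = (1/(n-1)) · Σ_k (x_{k,i} - mean_i) · (x_{k,j} - mean_j), divisor n-1 = 3:
  S[A,A] = ((1.25)·(1.25) + (-0.75)·(-0.75) + (-0.75)·(-0.75) + (0.25)·(0.25)) / 3 = 2.75/3 = 0.9167
  S[A,B] = ((1.25)·(2.5) + (-0.75)·(-2.5) + (-0.75)·(3.5) + (0.25)·(-3.5)) / 3 = 1.5/3 = 0.5
  S[B,B] = ((2.5)·(2.5) + (-2.5)·(-2.5) + (3.5)·(3.5) + (-3.5)·(-3.5)) / 3 = 37/3 = 12.3333
  S = [[0.9167, 0.5],
 [0.5, 12.3333]].

Step 3 — invert S. det(S) = 0.9167·12.3333 - (0.5)² = 11.0556.
  S^{-1} = (1/det) · [[d, -b], [-b, a]] = [[1.1156, -0.0452],
 [-0.0452, 0.0829]].

Step 4 — quadratic form (x̄ - mu_0)^T · S^{-1} · (x̄ - mu_0):
  S^{-1} · (x̄ - mu_0) = (1.8392, 0.1281),
  (x̄ - mu_0)^T · [...] = (1.75)·(1.8392) + (2.5)·(0.1281) = 3.5389.

Step 5 — scale by n: T² = 4 · 3.5389 = 14.1558.

T² ≈ 14.1558


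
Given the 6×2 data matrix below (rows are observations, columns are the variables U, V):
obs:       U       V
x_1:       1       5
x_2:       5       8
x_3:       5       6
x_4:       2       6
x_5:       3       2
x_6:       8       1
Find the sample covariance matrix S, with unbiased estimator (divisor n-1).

Step 1 — column means:
  mean(U) = (1 + 5 + 5 + 2 + 3 + 8) / 6 = 24/6 = 4
  mean(V) = (5 + 8 + 6 + 6 + 2 + 1) / 6 = 28/6 = 4.6667

Step 2 — sample covariance S[i,j] = (1/(n-1)) · Σ_k (x_{k,i} - mean_i) · (x_{k,j} - mean_j), with n-1 = 5.
  S[U,U] = ((-3)·(-3) + (1)·(1) + (1)·(1) + (-2)·(-2) + (-1)·(-1) + (4)·(4)) / 5 = 32/5 = 6.4
  S[U,V] = ((-3)·(0.3333) + (1)·(3.3333) + (1)·(1.3333) + (-2)·(1.3333) + (-1)·(-2.6667) + (4)·(-3.6667)) / 5 = -11/5 = -2.2
  S[V,V] = ((0.3333)·(0.3333) + (3.3333)·(3.3333) + (1.3333)·(1.3333) + (1.3333)·(1.3333) + (-2.6667)·(-2.6667) + (-3.6667)·(-3.6667)) / 5 = 35.3333/5 = 7.0667

S is symmetric (S[j,i] = S[i,j]). Assembling:

S = [[6.4, -2.2],
 [-2.2, 7.0667]]


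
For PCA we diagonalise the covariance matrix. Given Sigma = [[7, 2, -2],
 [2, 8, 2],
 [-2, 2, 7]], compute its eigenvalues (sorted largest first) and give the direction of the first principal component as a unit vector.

Step 1 — characteristic polynomial p(λ) = det(λI - Sigma) = λ³ - tr·λ² + c_1·λ - det, where tr = trace, c_1 = sum of the principal 2×2 minors, det = det(Sigma):
  tr = 7 + 8 + 7 = 22,
  c_1 = (7·8 - (2)²) + (7·7 - (-2)²) + (8·7 - (2)²) = 52 + 45 + 52 = 149,
  det = 7·(8·7 - (2)²) - (2)·((2)·7 - (2)·(-2)) + (-2)·((2)·(2) - 8·(-2)) = 7·(52) - (2)·(18) + (-2)·(20) = 288.
  So p(λ) = λ³ - 22λ² + 149λ - 288.
Step 2 — look for an integer root (rational root theorem: any rational root is an integer divisor of 288). Testing λ = 9:
  p(9) = 729 - 1782 + 1341 - 288 = 0  ✓
  Dividing out (λ - 9): p(λ) = (λ - 9)(λ² - 13λ + 32).
Step 3 — remaining eigenvalues from the quadratic λ² - 13λ + 32 = 0:
  Δ = 13² - 4·32 = 169 - 128 = 41,  λ = (13 ± √41)/2 = (13 ± 6.4031)/2 ≈ 9.7016 or 3.2984.
  Sorted: λ_1 = 9.7016,  λ_2 = 9,  λ_3 = 3.2984  (check: sum = 22 = tr ✓).

Step 4 — unit eigenvector for λ_1 ≈ 9.7016: v spans the null space of (Sigma - λ_1 I), whose rows are
  r_1 = (-2.7016, 2, -2),  r_2 = (2, -1.7016, 2),  r_3 = (-2, 2, -2.7016).
  v is orthogonal to every row, so take v ∝ r_1 × r_2 = ((2)·(2) - (-2)·(-1.7016), (-2)·(2) - (-2.7016)·(2), (-2.7016)·(-1.7016) - (2)·(2)) ≈ (0.5969, 1.4031, 0.5969).
  Let u = (0.5969, 1.4031, 0.5969).
  ||u|| = √((0.5969)² + (1.4031)² + (0.5969)²) = √(2.6813) ≈ 1.6375,  v_1 = u/||u|| ≈ (0.3645, 0.8569, 0.3645) (||v_1|| = 1).

λ_1 = 9.7016,  λ_2 = 9,  λ_3 = 3.2984;  v_1 ≈ (0.3645, 0.8569, 0.3645)


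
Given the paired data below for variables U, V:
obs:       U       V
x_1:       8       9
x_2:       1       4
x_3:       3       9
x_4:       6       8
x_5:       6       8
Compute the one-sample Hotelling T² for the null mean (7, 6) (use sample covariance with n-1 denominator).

Step 1 — sample mean vector:
  mean(U) = (8 + 1 + 3 + 6 + 6) / 5 = 24/5 = 4.8
  mean(V) = (9 + 4 + 9 + 8 + 8) / 5 = 38/5 = 7.6
  x̄ = (4.8, 7.6),  deviation x̄ - mu_0 = (4.8, 7.6) - (7, 6) = (-2.2, 1.6).

Step 2 — sample covariance matrix, S[i,j] = (1/(n-1)) · Σ_k (x_{k,i} - mean_i) · (x_{k,j} - mean_j), divisor n-1 = 4:
  S[U,U] = ((3.2)·(3.2) + (-3.8)·(-3.8) + (-1.8)·(-1.8) + (1.2)·(1.2) + (1.2)·(1.2)) / 4 = 30.8/4 = 7.7
  S[U,V] = ((3.2)·(1.4) + (-3.8)·(-3.6) + (-1.8)·(1.4) + (1.2)·(0.4) + (1.2)·(0.4)) / 4 = 16.6/4 = 4.15
  S[V,V] = ((1.4)·(1.4) + (-3.6)·(-3.6) + (1.4)·(1.4) + (0.4)·(0.4) + (0.4)·(0.4)) / 4 = 17.2/4 = 4.3
  S = [[7.7, 4.15],
 [4.15, 4.3]].

Step 3 — invert S. det(S) = 7.7·4.3 - (4.15)² = 15.8875.
  S^{-1} = (1/det) · [[d, -b], [-b, a]] = [[0.2707, -0.2612],
 [-0.2612, 0.4847]].

Step 4 — quadratic form (x̄ - mu_0)^T · S^{-1} · (x̄ - mu_0):
  S^{-1} · (x̄ - mu_0) = (-1.0134, 1.3501),
  (x̄ - mu_0)^T · [...] = (-2.2)·(-1.0134) + (1.6)·(1.3501) = 4.3896.

Step 5 — scale by n: T² = 5 · 4.3896 = 21.9481.

T² ≈ 21.9481


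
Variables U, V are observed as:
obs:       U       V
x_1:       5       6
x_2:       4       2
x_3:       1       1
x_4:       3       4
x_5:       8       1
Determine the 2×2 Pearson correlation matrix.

Step 1 — column means:
  mean(U) = (5 + 4 + 1 + 3 + 8) / 5 = 21/5 = 4.2
  mean(V) = (6 + 2 + 1 + 4 + 1) / 5 = 14/5 = 2.8

Step 2 — sample variances and covariances s[i,j] = (1/(n-1)) · Σ_k (x_{k,i} - mean_i) · (x_{k,j} - mean_j), with n-1 = 4:
  s[U,U] = ((0.8)·(0.8) + (-0.2)·(-0.2) + (-3.2)·(-3.2) + (-1.2)·(-1.2) + (3.8)·(3.8)) / 4 = 26.8/4 = 6.7
  s[U,V] = ((0.8)·(3.2) + (-0.2)·(-0.8) + (-3.2)·(-1.8) + (-1.2)·(1.2) + (3.8)·(-1.8)) / 4 = 0.2/4 = 0.05
  s[V,V] = ((3.2)·(3.2) + (-0.8)·(-0.8) + (-1.8)·(-1.8) + (1.2)·(1.2) + (-1.8)·(-1.8)) / 4 = 18.8/4 = 4.7
  Sample standard deviations s_i = √(s[i,i]):
  s(U) = √(6.7) = 2.5884
  s(V) = √(4.7) = 2.1679

Step 3 — r_{ij} = s_{ij} / (s_i · s_j):
  r[U,U] = 1 (diagonal).
  r[U,V] = 0.05 / (2.5884 · 2.1679) = 0.05 / 5.6116 = 0.0089
  r[V,V] = 1 (diagonal).

R is symmetric with unit diagonal. Assembling:

R = [[1, 0.0089],
 [0.0089, 1]]


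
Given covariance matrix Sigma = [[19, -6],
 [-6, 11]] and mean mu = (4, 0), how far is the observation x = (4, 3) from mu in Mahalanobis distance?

Step 1 — centre the observation: (x - mu) = (0, 3).

Step 2 — invert Sigma. det(Sigma) = 19·11 - (-6)² = 173.
  Sigma^{-1} = (1/det) · [[d, -b], [-b, a]] = [[0.0636, 0.0347],
 [0.0347, 0.1098]].

Step 3 — form the quadratic (x - mu)^T · Sigma^{-1} · (x - mu):
  Sigma^{-1} · (x - mu) = (0.104, 0.3295).
  (x - mu)^T · [Sigma^{-1} · (x - mu)] = (0)·(0.104) + (3)·(0.3295) = 0.9884.

Step 4 — take square root: d = √(0.9884) ≈ 0.9942.

d(x, mu) = √(0.9884) ≈ 0.9942


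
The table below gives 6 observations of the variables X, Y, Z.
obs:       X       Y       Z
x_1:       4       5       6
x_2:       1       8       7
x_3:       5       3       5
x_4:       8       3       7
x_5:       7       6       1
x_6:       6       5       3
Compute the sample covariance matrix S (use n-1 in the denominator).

Step 1 — column means:
  mean(X) = (4 + 1 + 5 + 8 + 7 + 6) / 6 = 31/6 = 5.1667
  mean(Y) = (5 + 8 + 3 + 3 + 6 + 5) / 6 = 30/6 = 5
  mean(Z) = (6 + 7 + 5 + 7 + 1 + 3) / 6 = 29/6 = 4.8333

Step 2 — sample covariance S[i,j] = (1/(n-1)) · Σ_k (x_{k,i} - mean_i) · (x_{k,j} - mean_j), with n-1 = 5.
  S[X,X] = ((-1.1667)·(-1.1667) + (-4.1667)·(-4.1667) + (-0.1667)·(-0.1667) + (2.8333)·(2.8333) + (1.8333)·(1.8333) + (0.8333)·(0.8333)) / 5 = 30.8333/5 = 6.1667
  S[X,Y] = ((-1.1667)·(0) + (-4.1667)·(3) + (-0.1667)·(-2) + (2.8333)·(-2) + (1.8333)·(1) + (0.8333)·(0)) / 5 = -16/5 = -3.2
  S[X,Z] = ((-1.1667)·(1.1667) + (-4.1667)·(2.1667) + (-0.1667)·(0.1667) + (2.8333)·(2.1667) + (1.8333)·(-3.8333) + (0.8333)·(-1.8333)) / 5 = -12.8333/5 = -2.5667
  S[Y,Y] = ((0)·(0) + (3)·(3) + (-2)·(-2) + (-2)·(-2) + (1)·(1) + (0)·(0)) / 5 = 18/5 = 3.6
  S[Y,Z] = ((0)·(1.1667) + (3)·(2.1667) + (-2)·(0.1667) + (-2)·(2.1667) + (1)·(-3.8333) + (0)·(-1.8333)) / 5 = -2/5 = -0.4
  S[Z,Z] = ((1.1667)·(1.1667) + (2.1667)·(2.1667) + (0.1667)·(0.1667) + (2.1667)·(2.1667) + (-3.8333)·(-3.8333) + (-1.8333)·(-1.8333)) / 5 = 28.8333/5 = 5.7667

S is symmetric (S[j,i] = S[i,j]). Assembling:

S = [[6.1667, -3.2, -2.5667],
 [-3.2, 3.6, -0.4],
 [-2.5667, -0.4, 5.7667]]


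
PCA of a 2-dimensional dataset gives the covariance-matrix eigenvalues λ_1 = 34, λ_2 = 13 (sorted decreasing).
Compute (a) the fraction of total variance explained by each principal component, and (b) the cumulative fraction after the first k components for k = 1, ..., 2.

Step 1 — total variance = trace(Sigma) = Σ λ_i = 34 + 13 = 47.

Step 2 — fraction explained by component i = λ_i / Σ λ:
  PC1: 34/47 = 0.7234
  PC2: 13/47 = 0.2766

Step 3 — cumulative fraction after k components = (λ_1 + ... + λ_k) / Σ λ:
  k = 1: 34/47 = 0.7234
  k = 2: (34 + 13)/47 = 47/47 = 1

Summary (fraction, with percent):

explained: PC1 0.7234 (72.34%), PC2 0.2766 (27.66%);  cumulative: 0.7234, 1


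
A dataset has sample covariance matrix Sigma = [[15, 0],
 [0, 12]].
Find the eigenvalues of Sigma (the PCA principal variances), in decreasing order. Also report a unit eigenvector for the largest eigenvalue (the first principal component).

Step 1 — characteristic polynomial of 2×2 Sigma:
  det(Sigma - λI) = λ² - trace · λ + det = 0.
  trace = 15 + 12 = 27, det = 15·12 - (0)² = 180.
Step 2 — discriminant:
  Δ = trace² - 4·det = 729 - 720 = 9.
Step 3 — eigenvalues:
  λ = (trace ± √Δ)/2 = (27 ± 3)/2,
  λ_1 = 15,  λ_2 = 12.

Step 4 — unit eigenvector for λ_1: Sigma is diagonal, so its eigenvectors are the coordinate axes. λ_1 = 15 is the diagonal entry on the first coordinate axis, hence
  v_1 = (1, 0) (||v_1|| = 1).

λ_1 = 15,  λ_2 = 12;  v_1 ≈ (1, 0)


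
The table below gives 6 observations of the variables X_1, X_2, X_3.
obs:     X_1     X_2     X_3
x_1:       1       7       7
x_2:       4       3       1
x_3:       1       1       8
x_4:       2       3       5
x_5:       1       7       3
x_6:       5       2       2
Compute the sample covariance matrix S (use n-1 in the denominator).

Step 1 — column means:
  mean(X_1) = (1 + 4 + 1 + 2 + 1 + 5) / 6 = 14/6 = 2.3333
  mean(X_2) = (7 + 3 + 1 + 3 + 7 + 2) / 6 = 23/6 = 3.8333
  mean(X_3) = (7 + 1 + 8 + 5 + 3 + 2) / 6 = 26/6 = 4.3333

Step 2 — sample covariance S[i,j] = (1/(n-1)) · Σ_k (x_{k,i} - mean_i) · (x_{k,j} - mean_j), with n-1 = 5.
  S[X_1,X_1] = ((-1.3333)·(-1.3333) + (1.6667)·(1.6667) + (-1.3333)·(-1.3333) + (-0.3333)·(-0.3333) + (-1.3333)·(-1.3333) + (2.6667)·(2.6667)) / 5 = 15.3333/5 = 3.0667
  S[X_1,X_2] = ((-1.3333)·(3.1667) + (1.6667)·(-0.8333) + (-1.3333)·(-2.8333) + (-0.3333)·(-0.8333) + (-1.3333)·(3.1667) + (2.6667)·(-1.8333)) / 5 = -10.6667/5 = -2.1333
  S[X_1,X_3] = ((-1.3333)·(2.6667) + (1.6667)·(-3.3333) + (-1.3333)·(3.6667) + (-0.3333)·(0.6667) + (-1.3333)·(-1.3333) + (2.6667)·(-2.3333)) / 5 = -18.6667/5 = -3.7333
  S[X_2,X_2] = ((3.1667)·(3.1667) + (-0.8333)·(-0.8333) + (-2.8333)·(-2.8333) + (-0.8333)·(-0.8333) + (3.1667)·(3.1667) + (-1.8333)·(-1.8333)) / 5 = 32.8333/5 = 6.5667
  S[X_2,X_3] = ((3.1667)·(2.6667) + (-0.8333)·(-3.3333) + (-2.8333)·(3.6667) + (-0.8333)·(0.6667) + (3.1667)·(-1.3333) + (-1.8333)·(-2.3333)) / 5 = 0.3333/5 = 0.0667
  S[X_3,X_3] = ((2.6667)·(2.6667) + (-3.3333)·(-3.3333) + (3.6667)·(3.6667) + (0.6667)·(0.6667) + (-1.3333)·(-1.3333) + (-2.3333)·(-2.3333)) / 5 = 39.3333/5 = 7.8667

S is symmetric (S[j,i] = S[i,j]). Assembling:

S = [[3.0667, -2.1333, -3.7333],
 [-2.1333, 6.5667, 0.0667],
 [-3.7333, 0.0667, 7.8667]]


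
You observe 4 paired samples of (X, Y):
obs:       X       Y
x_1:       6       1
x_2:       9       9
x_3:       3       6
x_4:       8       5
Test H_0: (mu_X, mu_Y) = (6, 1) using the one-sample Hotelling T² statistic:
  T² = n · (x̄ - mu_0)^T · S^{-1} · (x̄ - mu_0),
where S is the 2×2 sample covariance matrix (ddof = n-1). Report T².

Step 1 — sample mean vector:
  mean(X) = (6 + 9 + 3 + 8) / 4 = 26/4 = 6.5
  mean(Y) = (1 + 9 + 6 + 5) / 4 = 21/4 = 5.25
  x̄ = (6.5, 5.25),  deviation x̄ - mu_0 = (6.5, 5.25) - (6, 1) = (0.5, 4.25).

Step 2 — sample covariance matrix, S[i,j] = (1/(n-1)) · Σ_k (x_{k,i} - mean_i) · (x_{k,j} - mean_j), divisor n-1 = 3:
  S[X,X] = ((-0.5)·(-0.5) + (2.5)·(2.5) + (-3.5)·(-3.5) + (1.5)·(1.5)) / 3 = 21/3 = 7
  S[X,Y] = ((-0.5)·(-4.25) + (2.5)·(3.75) + (-3.5)·(0.75) + (1.5)·(-0.25)) / 3 = 8.5/3 = 2.8333
  S[Y,Y] = ((-4.25)·(-4.25) + (3.75)·(3.75) + (0.75)·(0.75) + (-0.25)·(-0.25)) / 3 = 32.75/3 = 10.9167
  S = [[7, 2.8333],
 [2.8333, 10.9167]].

Step 3 — invert S. det(S) = 7·10.9167 - (2.8333)² = 68.3889.
  S^{-1} = (1/det) · [[d, -b], [-b, a]] = [[0.1596, -0.0414],
 [-0.0414, 0.1024]].

Step 4 — quadratic form (x̄ - mu_0)^T · S^{-1} · (x̄ - mu_0):
  S^{-1} · (x̄ - mu_0) = (-0.0963, 0.4143),
  (x̄ - mu_0)^T · [...] = (0.5)·(-0.0963) + (4.25)·(0.4143) = 1.7126.

Step 5 — scale by n: T² = 4 · 1.7126 = 6.8505.

T² ≈ 6.8505


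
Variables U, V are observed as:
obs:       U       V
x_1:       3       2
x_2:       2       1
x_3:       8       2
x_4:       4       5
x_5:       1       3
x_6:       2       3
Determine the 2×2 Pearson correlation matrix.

Step 1 — column means:
  mean(U) = (3 + 2 + 8 + 4 + 1 + 2) / 6 = 20/6 = 3.3333
  mean(V) = (2 + 1 + 2 + 5 + 3 + 3) / 6 = 16/6 = 2.6667

Step 2 — sample variances and covariances s[i,j] = (1/(n-1)) · Σ_k (x_{k,i} - mean_i) · (x_{k,j} - mean_j), with n-1 = 5:
  s[U,U] = ((-0.3333)·(-0.3333) + (-1.3333)·(-1.3333) + (4.6667)·(4.6667) + (0.6667)·(0.6667) + (-2.3333)·(-2.3333) + (-1.3333)·(-1.3333)) / 5 = 31.3333/5 = 6.2667
  s[U,V] = ((-0.3333)·(-0.6667) + (-1.3333)·(-1.6667) + (4.6667)·(-0.6667) + (0.6667)·(2.3333) + (-2.3333)·(0.3333) + (-1.3333)·(0.3333)) / 5 = -0.3333/5 = -0.0667
  s[V,V] = ((-0.6667)·(-0.6667) + (-1.6667)·(-1.6667) + (-0.6667)·(-0.6667) + (2.3333)·(2.3333) + (0.3333)·(0.3333) + (0.3333)·(0.3333)) / 5 = 9.3333/5 = 1.8667
  Sample standard deviations s_i = √(s[i,i]):
  s(U) = √(6.2667) = 2.5033
  s(V) = √(1.8667) = 1.3663

Step 3 — r_{ij} = s_{ij} / (s_i · s_j):
  r[U,U] = 1 (diagonal).
  r[U,V] = -0.0667 / (2.5033 · 1.3663) = -0.0667 / 3.4202 = -0.0195
  r[V,V] = 1 (diagonal).

R is symmetric with unit diagonal. Assembling:

R = [[1, -0.0195],
 [-0.0195, 1]]


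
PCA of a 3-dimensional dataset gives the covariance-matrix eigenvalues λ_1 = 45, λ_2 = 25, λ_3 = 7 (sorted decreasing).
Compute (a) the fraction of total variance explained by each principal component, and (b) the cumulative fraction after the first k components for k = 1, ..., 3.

Step 1 — total variance = trace(Sigma) = Σ λ_i = 45 + 25 + 7 = 77.

Step 2 — fraction explained by component i = λ_i / Σ λ:
  PC1: 45/77 = 0.5844
  PC2: 25/77 = 0.3247
  PC3: 7/77 = 0.0909

Step 3 — cumulative fraction after k components = (λ_1 + ... + λ_k) / Σ λ:
  k = 1: 45/77 = 0.5844
  k = 2: (45 + 25)/77 = 70/77 = 0.9091
  k = 3: (45 + 25 + 7)/77 = 77/77 = 1

Summary (fraction, with percent):

explained: PC1 0.5844 (58.44%), PC2 0.3247 (32.47%), PC3 0.0909 (9.09%);  cumulative: 0.5844, 0.9091, 1


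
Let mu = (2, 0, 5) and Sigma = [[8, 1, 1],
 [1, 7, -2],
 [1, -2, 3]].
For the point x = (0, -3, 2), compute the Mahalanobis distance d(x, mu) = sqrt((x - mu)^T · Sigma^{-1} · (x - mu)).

Step 1 — centre the observation: (x - mu) = (-2, -3, -3).

Step 2 — invert Sigma (cofactor / det for 3×3, or solve directly):
  Sigma^{-1} = [[0.1393, -0.041, -0.0738],
 [-0.041, 0.1885, 0.1393],
 [-0.0738, 0.1393, 0.4508]].

Step 3 — form the quadratic (x - mu)^T · Sigma^{-1} · (x - mu):
  Sigma^{-1} · (x - mu) = (0.0656, -0.9016, -1.623).
  (x - mu)^T · [Sigma^{-1} · (x - mu)] = (-2)·(0.0656) + (-3)·(-0.9016) + (-3)·(-1.623) = 7.4426.

Step 4 — take square root: d = √(7.4426) ≈ 2.7281.

d(x, mu) = √(7.4426) ≈ 2.7281


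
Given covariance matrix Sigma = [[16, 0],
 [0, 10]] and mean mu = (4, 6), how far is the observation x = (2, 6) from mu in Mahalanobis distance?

Step 1 — centre the observation: (x - mu) = (-2, 0).

Step 2 — invert Sigma. det(Sigma) = 16·10 - (0)² = 160.
  Sigma^{-1} = (1/det) · [[d, -b], [-b, a]] = [[0.0625, 0],
 [0, 0.1]].

Step 3 — form the quadratic (x - mu)^T · Sigma^{-1} · (x - mu):
  Sigma^{-1} · (x - mu) = (-0.125, 0).
  (x - mu)^T · [Sigma^{-1} · (x - mu)] = (-2)·(-0.125) + (0)·(0) = 0.25.

Step 4 — take square root: d = √(0.25) ≈ 0.5.

d(x, mu) = √(0.25) ≈ 0.5


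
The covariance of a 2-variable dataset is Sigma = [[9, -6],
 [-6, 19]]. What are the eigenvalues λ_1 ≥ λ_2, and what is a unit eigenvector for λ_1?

Step 1 — characteristic polynomial of 2×2 Sigma:
  det(Sigma - λI) = λ² - trace · λ + det = 0.
  trace = 9 + 19 = 28, det = 9·19 - (-6)² = 135.
Step 2 — discriminant:
  Δ = trace² - 4·det = 784 - 540 = 244.
Step 3 — eigenvalues:
  λ = (trace ± √Δ)/2 = (28 ± 15.6205)/2,
  λ_1 = 21.8102,  λ_2 = 6.1898.

Step 4 — unit eigenvector for λ_1: solve (Sigma - λ_1 I)v = 0. First row:
  (9 - 21.8102)·v_x + (-6)·v_y = 0, i.e. (-12.8102)·v_x + (-6)·v_y = 0,
  so v ∝ (b, λ_1 - a) = (-6, 12.8102); multiply by -1 so the first entry is positive: u = (6, -12.8102).
  ||u|| = √((6)² + (-12.8102)²) = √(200.1025) ≈ 14.1458,
  v_1 = u/||u|| ≈ (0.4242, -0.9056) (||v_1|| = 1).

λ_1 = 21.8102,  λ_2 = 6.1898;  v_1 ≈ (0.4242, -0.9056)


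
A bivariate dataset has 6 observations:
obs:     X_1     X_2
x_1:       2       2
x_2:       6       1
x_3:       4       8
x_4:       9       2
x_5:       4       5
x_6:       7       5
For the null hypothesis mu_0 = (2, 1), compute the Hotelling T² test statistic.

Step 1 — sample mean vector:
  mean(X_1) = (2 + 6 + 4 + 9 + 4 + 7) / 6 = 32/6 = 5.3333
  mean(X_2) = (2 + 1 + 8 + 2 + 5 + 5) / 6 = 23/6 = 3.8333
  x̄ = (5.3333, 3.8333),  deviation x̄ - mu_0 = (5.3333, 3.8333) - (2, 1) = (3.3333, 2.8333).

Step 2 — sample covariance matrix, S[i,j] = (1/(n-1)) · Σ_k (x_{k,i} - mean_i) · (x_{k,j} - mean_j), divisor n-1 = 5:
  S[X_1,X_1] = ((-3.3333)·(-3.3333) + (0.6667)·(0.6667) + (-1.3333)·(-1.3333) + (3.6667)·(3.6667) + (-1.3333)·(-1.3333) + (1.6667)·(1.6667)) / 5 = 31.3333/5 = 6.2667
  S[X_1,X_2] = ((-3.3333)·(-1.8333) + (0.6667)·(-2.8333) + (-1.3333)·(4.1667) + (3.6667)·(-1.8333) + (-1.3333)·(1.1667) + (1.6667)·(1.1667)) / 5 = -7.6667/5 = -1.5333
  S[X_2,X_2] = ((-1.8333)·(-1.8333) + (-2.8333)·(-2.8333) + (4.1667)·(4.1667) + (-1.8333)·(-1.8333) + (1.1667)·(1.1667) + (1.1667)·(1.1667)) / 5 = 34.8333/5 = 6.9667
  S = [[6.2667, -1.5333],
 [-1.5333, 6.9667]].

Step 3 — invert S. det(S) = 6.2667·6.9667 - (-1.5333)² = 41.3067.
  S^{-1} = (1/det) · [[d, -b], [-b, a]] = [[0.1687, 0.0371],
 [0.0371, 0.1517]].

Step 4 — quadratic form (x̄ - mu_0)^T · S^{-1} · (x̄ - mu_0):
  S^{-1} · (x̄ - mu_0) = (0.6674, 0.5536),
  (x̄ - mu_0)^T · [...] = (3.3333)·(0.6674) + (2.8333)·(0.5536) = 3.793.

Step 5 — scale by n: T² = 6 · 3.793 = 22.7582.

T² ≈ 22.7582


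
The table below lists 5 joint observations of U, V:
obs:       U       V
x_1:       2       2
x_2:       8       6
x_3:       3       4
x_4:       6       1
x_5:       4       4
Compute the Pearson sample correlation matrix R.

Step 1 — column means:
  mean(U) = (2 + 8 + 3 + 6 + 4) / 5 = 23/5 = 4.6
  mean(V) = (2 + 6 + 4 + 1 + 4) / 5 = 17/5 = 3.4

Step 2 — sample variances and covariances s[i,j] = (1/(n-1)) · Σ_k (x_{k,i} - mean_i) · (x_{k,j} - mean_j), with n-1 = 4:
  s[U,U] = ((-2.6)·(-2.6) + (3.4)·(3.4) + (-1.6)·(-1.6) + (1.4)·(1.4) + (-0.6)·(-0.6)) / 4 = 23.2/4 = 5.8
  s[U,V] = ((-2.6)·(-1.4) + (3.4)·(2.6) + (-1.6)·(0.6) + (1.4)·(-2.4) + (-0.6)·(0.6)) / 4 = 7.8/4 = 1.95
  s[V,V] = ((-1.4)·(-1.4) + (2.6)·(2.6) + (0.6)·(0.6) + (-2.4)·(-2.4) + (0.6)·(0.6)) / 4 = 15.2/4 = 3.8
  Sample standard deviations s_i = √(s[i,i]):
  s(U) = √(5.8) = 2.4083
  s(V) = √(3.8) = 1.9494

Step 3 — r_{ij} = s_{ij} / (s_i · s_j):
  r[U,U] = 1 (diagonal).
  r[U,V] = 1.95 / (2.4083 · 1.9494) = 1.95 / 4.6947 = 0.4154
  r[V,V] = 1 (diagonal).

R is symmetric with unit diagonal. Assembling:

R = [[1, 0.4154],
 [0.4154, 1]]


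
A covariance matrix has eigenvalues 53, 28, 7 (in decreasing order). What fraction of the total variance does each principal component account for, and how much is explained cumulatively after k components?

Step 1 — total variance = trace(Sigma) = Σ λ_i = 53 + 28 + 7 = 88.

Step 2 — fraction explained by component i = λ_i / Σ λ:
  PC1: 53/88 = 0.6023
  PC2: 28/88 = 0.3182
  PC3: 7/88 = 0.0795

Step 3 — cumulative fraction after k components = (λ_1 + ... + λ_k) / Σ λ:
  k = 1: 53/88 = 0.6023
  k = 2: (53 + 28)/88 = 81/88 = 0.9205
  k = 3: (53 + 28 + 7)/88 = 88/88 = 1

Summary (fraction, with percent):

explained: PC1 0.6023 (60.23%), PC2 0.3182 (31.82%), PC3 0.0795 (7.95%);  cumulative: 0.6023, 0.9205, 1
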